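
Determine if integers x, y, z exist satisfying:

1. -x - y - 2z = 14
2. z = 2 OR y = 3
Yes

Take x = 0, y = -18, z = 2. Substituting into each constraint:
  (1) 0 + 18 - 2(2) = 14 ✓
  (2) z = 2, target 2 ✓ (first branch holds)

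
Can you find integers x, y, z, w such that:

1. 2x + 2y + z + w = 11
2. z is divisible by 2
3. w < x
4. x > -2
Yes

Take x = 0, y = 6, z = 0, w = -1. Substituting into each constraint:
  (1) 2(0) + 2(6) + 0 + (-1) = 11 ✓
  (2) 0 = 2 × 0, remainder 0 ✓
  (3) -1 < 0 ✓
  (4) 0 > -2 ✓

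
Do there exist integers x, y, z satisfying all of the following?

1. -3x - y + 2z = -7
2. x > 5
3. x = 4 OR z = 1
Yes

Take x = 6, y = -9, z = 1. Substituting into each constraint:
  (1) -3(6) + 9 + 2(1) = -7 ✓
  (2) 6 > 5 ✓
  (3) z = 1, target 1 ✓ (second branch holds)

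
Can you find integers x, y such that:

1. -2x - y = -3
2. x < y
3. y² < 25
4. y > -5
Yes

Take x = 0, y = 3. Substituting into each constraint:
  (1) -2(0) + (-3) = -3 ✓
  (2) 0 < 3 ✓
  (3) y² = (3)² = 9, and 9 < 25 ✓
  (4) 3 > -5 ✓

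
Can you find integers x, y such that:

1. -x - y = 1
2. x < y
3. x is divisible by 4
Yes

Take x = -4, y = 3. Substituting into each constraint:
  (1) 4 + (-3) = 1 ✓
  (2) -4 < 3 ✓
  (3) -4 = 4 × -1, remainder 0 ✓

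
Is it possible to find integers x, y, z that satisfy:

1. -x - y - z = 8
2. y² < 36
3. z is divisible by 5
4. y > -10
Yes

Take x = -8, y = 0, z = 0. Substituting into each constraint:
  (1) 8 + 0 + 0 = 8 ✓
  (2) y² = (0)² = 0, and 0 < 36 ✓
  (3) 0 = 5 × 0, remainder 0 ✓
  (4) 0 > -10 ✓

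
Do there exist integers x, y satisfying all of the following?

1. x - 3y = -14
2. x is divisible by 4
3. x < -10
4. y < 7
Yes

Take x = -20, y = -2. Substituting into each constraint:
  (1) (-20) - 3(-2) = -14 ✓
  (2) -20 = 4 × -5, remainder 0 ✓
  (3) -20 < -10 ✓
  (4) -2 < 7 ✓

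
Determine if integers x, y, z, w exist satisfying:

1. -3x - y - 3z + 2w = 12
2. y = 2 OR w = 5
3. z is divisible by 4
Yes

Take x = 0, y = -2, z = 0, w = 5. Substituting into each constraint:
  (1) -3(0) + 2 - 3(0) + 2(5) = 12 ✓
  (2) w = 5, target 5 ✓ (second branch holds)
  (3) 0 = 4 × 0, remainder 0 ✓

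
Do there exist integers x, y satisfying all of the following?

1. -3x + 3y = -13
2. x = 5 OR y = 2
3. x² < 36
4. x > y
No

Even the single constraint (-3x + 3y = -13) is infeasible over the integers.

  - -3x + 3y = -13: every term on the left is divisible by 3, so the LHS ≡ 0 (mod 3), but the RHS -13 is not — no integer solution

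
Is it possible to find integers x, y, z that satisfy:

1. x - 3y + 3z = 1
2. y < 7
Yes

Take x = 1, y = 0, z = 0. Substituting into each constraint:
  (1) 1 - 3(0) + 3(0) = 1 ✓
  (2) 0 < 7 ✓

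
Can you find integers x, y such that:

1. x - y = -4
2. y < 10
Yes

Take x = -4, y = 0. Substituting into each constraint:
  (1) (-4) + 0 = -4 ✓
  (2) 0 < 10 ✓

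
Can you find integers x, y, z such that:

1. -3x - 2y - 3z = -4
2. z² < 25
Yes

Take x = 0, y = 2, z = 0. Substituting into each constraint:
  (1) -3(0) - 2(2) - 3(0) = -4 ✓
  (2) z² = (0)² = 0, and 0 < 25 ✓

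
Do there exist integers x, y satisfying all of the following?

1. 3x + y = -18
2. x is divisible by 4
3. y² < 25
No

The full constraint system is jointly infeasible over the integers. Each constraint and what it forces:

  - 3x + y = -18: is a linear equation tying the variables together
  - x is divisible by 4: restricts x to multiples of 4
  - y² < 25: restricts y to |y| ≤ 4

The bounds confine y to {-4, -3, -2, -1, 0, 1, 2, 3, 4}. For each value, substitute into the equation:
  • y = -4: the equation gives 3x = -14, so x would not be an integer.
  • y = -3: the equation forces x = -5, but 4 does not divide -5.
  • y = -2: the equation gives 3x = -16, so x would not be an integer.
  • y = -1: the equation gives 3x = -17, so x would not be an integer.
  • y = 0: the equation forces x = -6, but 4 does not divide -6.
  • y = 1: the equation gives 3x = -19, so x would not be an integer.
  • y = 2: the equation gives 3x = -20, so x would not be an integer.
  • y = 3: the equation forces x = -7, but 4 does not divide -7.
  • y = 4: the equation gives 3x = -22, so x would not be an integer.
Every case fails, so no integer solution exists.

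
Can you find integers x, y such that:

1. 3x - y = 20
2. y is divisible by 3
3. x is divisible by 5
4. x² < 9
No

A contradictory subset is {3x - y = 20, y is divisible by 3}. No integer assignment can satisfy these jointly:

  - 3x - y = 20: is a linear equation tying the variables together
  - y is divisible by 3: restricts y to multiples of 3

Modular obstruction: writing y = 3y', every remaining term of the linear equation is divisible by 3, so the left side is ≡ 0 (mod 3); but the right side 20 ≡ 2 (mod 3). No integers can satisfy it.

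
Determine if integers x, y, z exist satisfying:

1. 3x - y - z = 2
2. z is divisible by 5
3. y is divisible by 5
Yes

Take x = 4, y = 0, z = 10. Substituting into each constraint:
  (1) 3(4) + 0 + (-10) = 2 ✓
  (2) 10 = 5 × 2, remainder 0 ✓
  (3) 0 = 5 × 0, remainder 0 ✓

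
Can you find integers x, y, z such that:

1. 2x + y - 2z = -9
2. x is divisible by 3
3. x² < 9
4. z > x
Yes

Take x = 0, y = -7, z = 1. Substituting into each constraint:
  (1) 2(0) + (-7) - 2(1) = -9 ✓
  (2) 0 = 3 × 0, remainder 0 ✓
  (3) x² = (0)² = 0, and 0 < 9 ✓
  (4) 1 > 0 ✓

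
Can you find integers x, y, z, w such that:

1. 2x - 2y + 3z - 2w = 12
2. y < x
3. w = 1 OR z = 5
Yes

Take x = 1, y = 0, z = 4, w = 1. Substituting into each constraint:
  (1) 2(1) - 2(0) + 3(4) - 2(1) = 12 ✓
  (2) 0 < 1 ✓
  (3) w = 1, target 1 ✓ (first branch holds)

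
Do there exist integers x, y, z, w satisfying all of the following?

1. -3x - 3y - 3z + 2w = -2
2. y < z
Yes

Take x = 1, y = 0, z = 1, w = 2. Substituting into each constraint:
  (1) -3(1) - 3(0) - 3(1) + 2(2) = -2 ✓
  (2) 0 < 1 ✓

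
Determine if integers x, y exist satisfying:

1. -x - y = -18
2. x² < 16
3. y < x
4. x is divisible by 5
No

A contradictory subset is {-x - y = -18, x² < 16, y < x}. No integer assignment can satisfy these jointly:

  - -x - y = -18: is a linear equation tying the variables together
  - x² < 16: restricts x to |x| ≤ 3
  - y < x: bounds one variable relative to another variable

Propagating the comparison: y < x and x ≤ 3 give y ≤ 2. Range argument: with x ∈ [-3, 3], y ∈ [−∞, 2], the left side of the equation is at least -5, but the right side is -18 < -5. No integer solution exists.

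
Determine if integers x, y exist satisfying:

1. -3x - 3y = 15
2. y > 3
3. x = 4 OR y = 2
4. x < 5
No

A contradictory subset is {-3x - 3y = 15, y > 3, x = 4 OR y = 2}. No integer assignment can satisfy these jointly:

  - -3x - 3y = 15: is a linear equation tying the variables together
  - y > 3: bounds one variable relative to a constant
  - x = 4 OR y = 2: forces a choice: either x = 4 or y = 2

Split on the disjunction (x = 4 OR y = 2):
  • If x = 4: the equation forces y = -9, which contradicts the bound y ≥ 4.
  • If y = 2: this contradicts the bound y ≥ 4.
Both branches are infeasible, so the system has no integer solution.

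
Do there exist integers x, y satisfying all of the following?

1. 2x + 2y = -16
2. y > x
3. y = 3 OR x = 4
Yes

Take x = -11, y = 3. Substituting into each constraint:
  (1) 2(-11) + 2(3) = -16 ✓
  (2) 3 > -11 ✓
  (3) y = 3, target 3 ✓ (first branch holds)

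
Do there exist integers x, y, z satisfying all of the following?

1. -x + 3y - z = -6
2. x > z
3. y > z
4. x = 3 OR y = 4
Yes

Take x = 3, y = -2, z = -3. Substituting into each constraint:
  (1) (-3) + 3(-2) + 3 = -6 ✓
  (2) 3 > -3 ✓
  (3) -2 > -3 ✓
  (4) x = 3, target 3 ✓ (first branch holds)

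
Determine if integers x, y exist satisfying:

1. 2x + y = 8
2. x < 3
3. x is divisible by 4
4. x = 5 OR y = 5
No

A contradictory subset is {2x + y = 8, x < 3, x = 5 OR y = 5}. No integer assignment can satisfy these jointly:

  - 2x + y = 8: is a linear equation tying the variables together
  - x < 3: bounds one variable relative to a constant
  - x = 5 OR y = 5: forces a choice: either x = 5 or y = 5

Split on the disjunction (x = 5 OR y = 5):
  • If x = 5: this contradicts the bound x ≤ 2.
  • If y = 5: with y = 5, every remaining term of the linear equation is divisible by 2, so the left side is ≡ 0 (mod 2); but the right side 3 ≡ 1 (mod 2). No integers can satisfy it.
Both branches are infeasible, so the system has no integer solution.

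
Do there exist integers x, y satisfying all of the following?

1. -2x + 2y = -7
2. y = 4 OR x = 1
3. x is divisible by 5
No

Even the single constraint (-2x + 2y = -7) is infeasible over the integers.

  - -2x + 2y = -7: every term on the left is divisible by 2, so the LHS ≡ 0 (mod 2), but the RHS -7 is not — no integer solution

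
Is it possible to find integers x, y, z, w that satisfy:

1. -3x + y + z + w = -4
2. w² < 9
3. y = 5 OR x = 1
Yes

Take x = 0, y = 5, z = -9, w = 0. Substituting into each constraint:
  (1) -3(0) + 5 + (-9) + 0 = -4 ✓
  (2) w² = (0)² = 0, and 0 < 9 ✓
  (3) y = 5, target 5 ✓ (first branch holds)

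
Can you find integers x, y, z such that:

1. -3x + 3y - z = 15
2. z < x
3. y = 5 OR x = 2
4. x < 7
Yes

Take x = 1, y = 5, z = -3. Substituting into each constraint:
  (1) -3(1) + 3(5) + 3 = 15 ✓
  (2) -3 < 1 ✓
  (3) y = 5, target 5 ✓ (first branch holds)
  (4) 1 < 7 ✓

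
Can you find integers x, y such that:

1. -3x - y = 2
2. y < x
Yes

Take x = 0, y = -2. Substituting into each constraint:
  (1) -3(0) + 2 = 2 ✓
  (2) -2 < 0 ✓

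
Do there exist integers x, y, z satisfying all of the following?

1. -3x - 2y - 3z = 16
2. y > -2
Yes

Take x = -6, y = 1, z = 0. Substituting into each constraint:
  (1) -3(-6) - 2(1) - 3(0) = 16 ✓
  (2) 1 > -2 ✓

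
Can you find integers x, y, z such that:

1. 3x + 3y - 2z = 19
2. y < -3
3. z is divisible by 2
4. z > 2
Yes

Take x = 13, y = -4, z = 4. Substituting into each constraint:
  (1) 3(13) + 3(-4) - 2(4) = 19 ✓
  (2) -4 < -3 ✓
  (3) 4 = 2 × 2, remainder 0 ✓
  (4) 4 > 2 ✓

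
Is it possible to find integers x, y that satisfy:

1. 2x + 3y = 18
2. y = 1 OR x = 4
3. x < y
No

The full constraint system is jointly infeasible over the integers. Each constraint and what it forces:

  - 2x + 3y = 18: is a linear equation tying the variables together
  - y = 1 OR x = 4: forces a choice: either y = 1 or x = 4
  - x < y: bounds one variable relative to another variable

Split on the disjunction (y = 1 OR x = 4):
  • If y = 1: with y = 1, every remaining term of the linear equation is divisible by 2, so the left side is ≡ 0 (mod 2); but the right side 15 ≡ 1 (mod 2). No integers can satisfy it.
  • If x = 4: with x = 4, every remaining term of the linear equation is divisible by 3, so the left side is ≡ 0 (mod 3); but the right side 10 ≡ 1 (mod 3). No integers can satisfy it.
Both branches are infeasible, so the system has no integer solution.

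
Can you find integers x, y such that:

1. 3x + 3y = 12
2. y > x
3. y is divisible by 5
Yes

Take x = -1, y = 5. Substituting into each constraint:
  (1) 3(-1) + 3(5) = 12 ✓
  (2) 5 > -1 ✓
  (3) 5 = 5 × 1, remainder 0 ✓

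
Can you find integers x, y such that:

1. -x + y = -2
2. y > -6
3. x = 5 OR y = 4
Yes

Take x = 5, y = 3. Substituting into each constraint:
  (1) (-5) + 3 = -2 ✓
  (2) 3 > -6 ✓
  (3) x = 5, target 5 ✓ (first branch holds)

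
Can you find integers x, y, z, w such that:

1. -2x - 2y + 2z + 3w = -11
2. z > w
Yes

Take x = 0, y = 9, z = 2, w = 1. Substituting into each constraint:
  (1) -2(0) - 2(9) + 2(2) + 3(1) = -11 ✓
  (2) 2 > 1 ✓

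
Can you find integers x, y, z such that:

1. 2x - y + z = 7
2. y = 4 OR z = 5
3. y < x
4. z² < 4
Yes

Take x = 5, y = 4, z = 1. Substituting into each constraint:
  (1) 2(5) + (-4) + 1 = 7 ✓
  (2) y = 4, target 4 ✓ (first branch holds)
  (3) 4 < 5 ✓
  (4) z² = (1)² = 1, and 1 < 4 ✓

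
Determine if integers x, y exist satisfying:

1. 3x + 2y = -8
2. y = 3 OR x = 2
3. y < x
Yes

Take x = 2, y = -7. Substituting into each constraint:
  (1) 3(2) + 2(-7) = -8 ✓
  (2) x = 2, target 2 ✓ (second branch holds)
  (3) -7 < 2 ✓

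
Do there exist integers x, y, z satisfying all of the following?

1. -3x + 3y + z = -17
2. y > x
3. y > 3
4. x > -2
Yes

Take x = 0, y = 4, z = -29. Substituting into each constraint:
  (1) -3(0) + 3(4) + (-29) = -17 ✓
  (2) 4 > 0 ✓
  (3) 4 > 3 ✓
  (4) 0 > -2 ✓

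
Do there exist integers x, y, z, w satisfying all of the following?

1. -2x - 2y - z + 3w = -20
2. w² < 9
Yes

Take x = 10, y = 0, z = 0, w = 0. Substituting into each constraint:
  (1) -2(10) - 2(0) + 0 + 3(0) = -20 ✓
  (2) w² = (0)² = 0, and 0 < 9 ✓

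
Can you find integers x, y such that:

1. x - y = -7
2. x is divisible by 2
Yes

Take x = 0, y = 7. Substituting into each constraint:
  (1) 0 + (-7) = -7 ✓
  (2) 0 = 2 × 0, remainder 0 ✓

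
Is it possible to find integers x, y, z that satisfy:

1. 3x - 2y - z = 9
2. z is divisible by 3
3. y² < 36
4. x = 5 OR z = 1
Yes

Take x = 5, y = 0, z = 6. Substituting into each constraint:
  (1) 3(5) - 2(0) + (-6) = 9 ✓
  (2) 6 = 3 × 2, remainder 0 ✓
  (3) y² = (0)² = 0, and 0 < 36 ✓
  (4) x = 5, target 5 ✓ (first branch holds)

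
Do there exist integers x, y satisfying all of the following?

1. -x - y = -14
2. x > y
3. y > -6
Yes

Take x = 8, y = 6. Substituting into each constraint:
  (1) (-8) + (-6) = -14 ✓
  (2) 8 > 6 ✓
  (3) 6 > -6 ✓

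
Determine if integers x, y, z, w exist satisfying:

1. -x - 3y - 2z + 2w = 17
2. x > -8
Yes

Take x = 1, y = 0, z = -9, w = 0. Substituting into each constraint:
  (1) (-1) - 3(0) - 2(-9) + 2(0) = 17 ✓
  (2) 1 > -8 ✓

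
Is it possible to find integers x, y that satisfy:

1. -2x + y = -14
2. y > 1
Yes

Take x = 8, y = 2. Substituting into each constraint:
  (1) -2(8) + 2 = -14 ✓
  (2) 2 > 1 ✓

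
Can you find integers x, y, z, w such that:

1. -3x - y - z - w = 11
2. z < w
Yes

Take x = -4, y = 0, z = 0, w = 1. Substituting into each constraint:
  (1) -3(-4) + 0 + 0 + (-1) = 11 ✓
  (2) 0 < 1 ✓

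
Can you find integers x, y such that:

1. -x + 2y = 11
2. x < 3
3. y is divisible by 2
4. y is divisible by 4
Yes

Take x = -11, y = 0. Substituting into each constraint:
  (1) 11 + 2(0) = 11 ✓
  (2) -11 < 3 ✓
  (3) 0 = 2 × 0, remainder 0 ✓
  (4) 0 = 4 × 0, remainder 0 ✓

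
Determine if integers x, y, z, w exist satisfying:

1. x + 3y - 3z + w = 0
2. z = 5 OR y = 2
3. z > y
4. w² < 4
Yes

Take x = 3, y = 4, z = 5, w = 0. Substituting into each constraint:
  (1) 3 + 3(4) - 3(5) + 0 = 0 ✓
  (2) z = 5, target 5 ✓ (first branch holds)
  (3) 5 > 4 ✓
  (4) w² = (0)² = 0, and 0 < 4 ✓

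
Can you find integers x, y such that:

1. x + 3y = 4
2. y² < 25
Yes

Take x = 4, y = 0. Substituting into each constraint:
  (1) 4 + 3(0) = 4 ✓
  (2) y² = (0)² = 0, and 0 < 25 ✓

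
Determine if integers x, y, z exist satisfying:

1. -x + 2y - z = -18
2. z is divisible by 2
Yes

Take x = 18, y = 0, z = 0. Substituting into each constraint:
  (1) (-18) + 2(0) + 0 = -18 ✓
  (2) 0 = 2 × 0, remainder 0 ✓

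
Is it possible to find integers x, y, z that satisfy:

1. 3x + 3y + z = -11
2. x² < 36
Yes

Take x = -4, y = 0, z = 1. Substituting into each constraint:
  (1) 3(-4) + 3(0) + 1 = -11 ✓
  (2) x² = (-4)² = 16, and 16 < 36 ✓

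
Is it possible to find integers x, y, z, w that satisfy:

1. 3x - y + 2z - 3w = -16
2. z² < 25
Yes

Take x = 0, y = 16, z = 0, w = 0. Substituting into each constraint:
  (1) 3(0) + (-16) + 2(0) - 3(0) = -16 ✓
  (2) z² = (0)² = 0, and 0 < 25 ✓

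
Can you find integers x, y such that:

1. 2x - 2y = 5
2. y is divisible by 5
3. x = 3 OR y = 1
No

Even the single constraint (2x - 2y = 5) is infeasible over the integers.

  - 2x - 2y = 5: every term on the left is divisible by 2, so the LHS ≡ 0 (mod 2), but the RHS 5 is not — no integer solution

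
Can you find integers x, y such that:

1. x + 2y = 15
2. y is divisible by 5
Yes

Take x = 15, y = 0. Substituting into each constraint:
  (1) 15 + 2(0) = 15 ✓
  (2) 0 = 5 × 0, remainder 0 ✓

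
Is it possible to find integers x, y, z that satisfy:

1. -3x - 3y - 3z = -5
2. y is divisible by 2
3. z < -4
No

Even the single constraint (-3x - 3y - 3z = -5) is infeasible over the integers.

  - -3x - 3y - 3z = -5: every term on the left is divisible by 3, so the LHS ≡ 0 (mod 3), but the RHS -5 is not — no integer solution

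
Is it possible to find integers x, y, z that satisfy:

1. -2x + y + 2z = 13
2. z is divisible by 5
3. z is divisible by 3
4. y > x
Yes

Take x = 0, y = 43, z = -15. Substituting into each constraint:
  (1) -2(0) + 43 + 2(-15) = 13 ✓
  (2) -15 = 5 × -3, remainder 0 ✓
  (3) -15 = 3 × -5, remainder 0 ✓
  (4) 43 > 0 ✓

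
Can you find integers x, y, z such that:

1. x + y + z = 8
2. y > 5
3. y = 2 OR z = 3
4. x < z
Yes

Take x = -1, y = 6, z = 3. Substituting into each constraint:
  (1) (-1) + 6 + 3 = 8 ✓
  (2) 6 > 5 ✓
  (3) z = 3, target 3 ✓ (second branch holds)
  (4) -1 < 3 ✓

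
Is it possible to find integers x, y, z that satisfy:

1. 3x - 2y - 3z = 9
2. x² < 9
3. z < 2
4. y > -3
Yes

Take x = 0, y = 0, z = -3. Substituting into each constraint:
  (1) 3(0) - 2(0) - 3(-3) = 9 ✓
  (2) x² = (0)² = 0, and 0 < 9 ✓
  (3) -3 < 2 ✓
  (4) 0 > -3 ✓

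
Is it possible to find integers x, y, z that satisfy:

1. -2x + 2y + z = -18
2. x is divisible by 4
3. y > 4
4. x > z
Yes

Take x = 0, y = 5, z = -28. Substituting into each constraint:
  (1) -2(0) + 2(5) + (-28) = -18 ✓
  (2) 0 = 4 × 0, remainder 0 ✓
  (3) 5 > 4 ✓
  (4) 0 > -28 ✓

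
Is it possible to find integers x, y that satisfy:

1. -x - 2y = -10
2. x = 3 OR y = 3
Yes

Take x = 4, y = 3. Substituting into each constraint:
  (1) (-4) - 2(3) = -10 ✓
  (2) y = 3, target 3 ✓ (second branch holds)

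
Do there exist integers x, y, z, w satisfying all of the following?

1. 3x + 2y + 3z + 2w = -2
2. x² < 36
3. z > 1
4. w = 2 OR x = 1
Yes

Take x = 0, y = -6, z = 2, w = 2. Substituting into each constraint:
  (1) 3(0) + 2(-6) + 3(2) + 2(2) = -2 ✓
  (2) x² = (0)² = 0, and 0 < 36 ✓
  (3) 2 > 1 ✓
  (4) w = 2, target 2 ✓ (first branch holds)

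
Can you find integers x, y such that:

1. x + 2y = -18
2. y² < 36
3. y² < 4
Yes

Take x = -18, y = 0. Substituting into each constraint:
  (1) (-18) + 2(0) = -18 ✓
  (2) y² = (0)² = 0, and 0 < 36 ✓
  (3) y² = (0)² = 0, and 0 < 4 ✓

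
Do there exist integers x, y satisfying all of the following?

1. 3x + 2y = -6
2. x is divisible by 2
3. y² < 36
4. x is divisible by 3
Yes

Take x = 0, y = -3. Substituting into each constraint:
  (1) 3(0) + 2(-3) = -6 ✓
  (2) 0 = 2 × 0, remainder 0 ✓
  (3) y² = (-3)² = 9, and 9 < 36 ✓
  (4) 0 = 3 × 0, remainder 0 ✓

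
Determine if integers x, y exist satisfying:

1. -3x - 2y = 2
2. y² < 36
Yes

Take x = 0, y = -1. Substituting into each constraint:
  (1) -3(0) - 2(-1) = 2 ✓
  (2) y² = (-1)² = 1, and 1 < 36 ✓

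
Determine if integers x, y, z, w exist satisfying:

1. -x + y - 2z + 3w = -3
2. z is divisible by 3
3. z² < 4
Yes

Take x = 0, y = 0, z = 0, w = -1. Substituting into each constraint:
  (1) 0 + 0 - 2(0) + 3(-1) = -3 ✓
  (2) 0 = 3 × 0, remainder 0 ✓
  (3) z² = (0)² = 0, and 0 < 4 ✓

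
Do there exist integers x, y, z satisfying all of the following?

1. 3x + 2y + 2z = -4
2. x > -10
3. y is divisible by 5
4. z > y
Yes

Take x = -2, y = 0, z = 1. Substituting into each constraint:
  (1) 3(-2) + 2(0) + 2(1) = -4 ✓
  (2) -2 > -10 ✓
  (3) 0 = 5 × 0, remainder 0 ✓
  (4) 1 > 0 ✓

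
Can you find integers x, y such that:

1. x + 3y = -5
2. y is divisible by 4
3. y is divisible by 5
Yes

Take x = -5, y = 0. Substituting into each constraint:
  (1) (-5) + 3(0) = -5 ✓
  (2) 0 = 4 × 0, remainder 0 ✓
  (3) 0 = 5 × 0, remainder 0 ✓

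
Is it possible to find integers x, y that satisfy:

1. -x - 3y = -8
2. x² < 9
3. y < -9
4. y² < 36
No

A contradictory subset is {y < -9, y² < 36}. No integer assignment can satisfy these jointly:

  - y < -9: bounds one variable relative to a constant
  - y² < 36: restricts y to |y| ≤ 5

Direct contradiction: the bounds on y require y ≥ -5 and y ≤ -10 simultaneously, which is empty.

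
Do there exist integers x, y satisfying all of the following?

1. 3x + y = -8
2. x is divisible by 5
Yes

Take x = 0, y = -8. Substituting into each constraint:
  (1) 3(0) + (-8) = -8 ✓
  (2) 0 = 5 × 0, remainder 0 ✓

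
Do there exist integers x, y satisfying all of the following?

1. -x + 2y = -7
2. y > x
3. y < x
No

A contradictory subset is {y > x, y < x}. No integer assignment can satisfy these jointly:

  - y > x: bounds one variable relative to another variable
  - y < x: bounds one variable relative to another variable

Direct contradiction: y > x and x > y cannot both hold.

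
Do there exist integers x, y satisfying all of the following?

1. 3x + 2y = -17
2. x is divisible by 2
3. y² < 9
No

A contradictory subset is {3x + 2y = -17, x is divisible by 2}. No integer assignment can satisfy these jointly:

  - 3x + 2y = -17: is a linear equation tying the variables together
  - x is divisible by 2: restricts x to multiples of 2

Modular obstruction: writing x = 2x', every remaining term of the linear equation is divisible by 2, so the left side is ≡ 0 (mod 2); but the right side -17 ≡ 1 (mod 2). No integers can satisfy it.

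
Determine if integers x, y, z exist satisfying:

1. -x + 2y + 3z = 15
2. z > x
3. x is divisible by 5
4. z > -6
Yes

Take x = 0, y = 6, z = 1. Substituting into each constraint:
  (1) 0 + 2(6) + 3(1) = 15 ✓
  (2) 1 > 0 ✓
  (3) 0 = 5 × 0, remainder 0 ✓
  (4) 1 > -6 ✓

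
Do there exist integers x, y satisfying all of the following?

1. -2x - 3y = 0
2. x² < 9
Yes

Take x = 0, y = 0. Substituting into each constraint:
  (1) -2(0) - 3(0) = 0 ✓
  (2) x² = (0)² = 0, and 0 < 9 ✓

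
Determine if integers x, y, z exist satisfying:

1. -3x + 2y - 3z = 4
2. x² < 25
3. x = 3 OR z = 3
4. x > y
Yes

Take x = 3, y = 2, z = -3. Substituting into each constraint:
  (1) -3(3) + 2(2) - 3(-3) = 4 ✓
  (2) x² = (3)² = 9, and 9 < 25 ✓
  (3) x = 3, target 3 ✓ (first branch holds)
  (4) 3 > 2 ✓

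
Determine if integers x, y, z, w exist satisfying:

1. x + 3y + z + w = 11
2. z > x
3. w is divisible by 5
Yes

Take x = 0, y = 3, z = 2, w = 0. Substituting into each constraint:
  (1) 0 + 3(3) + 2 + 0 = 11 ✓
  (2) 2 > 0 ✓
  (3) 0 = 5 × 0, remainder 0 ✓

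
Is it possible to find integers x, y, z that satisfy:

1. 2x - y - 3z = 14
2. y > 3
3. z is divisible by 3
Yes

Take x = 9, y = 4, z = 0. Substituting into each constraint:
  (1) 2(9) + (-4) - 3(0) = 14 ✓
  (2) 4 > 3 ✓
  (3) 0 = 3 × 0, remainder 0 ✓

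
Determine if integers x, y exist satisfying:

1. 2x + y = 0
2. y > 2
Yes

Take x = -2, y = 4. Substituting into each constraint:
  (1) 2(-2) + 4 = 0 ✓
  (2) 4 > 2 ✓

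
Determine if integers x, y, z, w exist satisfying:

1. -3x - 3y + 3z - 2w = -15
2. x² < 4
Yes

Take x = 0, y = 0, z = 1, w = 9. Substituting into each constraint:
  (1) -3(0) - 3(0) + 3(1) - 2(9) = -15 ✓
  (2) x² = (0)² = 0, and 0 < 4 ✓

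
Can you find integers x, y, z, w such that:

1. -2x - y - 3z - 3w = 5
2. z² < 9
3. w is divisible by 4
Yes

Take x = 0, y = -5, z = 0, w = 0. Substituting into each constraint:
  (1) -2(0) + 5 - 3(0) - 3(0) = 5 ✓
  (2) z² = (0)² = 0, and 0 < 9 ✓
  (3) 0 = 4 × 0, remainder 0 ✓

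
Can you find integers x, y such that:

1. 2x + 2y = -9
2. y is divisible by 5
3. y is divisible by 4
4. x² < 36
No

Even the single constraint (2x + 2y = -9) is infeasible over the integers.

  - 2x + 2y = -9: every term on the left is divisible by 2, so the LHS ≡ 0 (mod 2), but the RHS -9 is not — no integer solution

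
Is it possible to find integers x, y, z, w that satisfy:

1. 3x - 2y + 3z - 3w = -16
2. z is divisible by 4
Yes

Take x = -4, y = 2, z = 0, w = 0. Substituting into each constraint:
  (1) 3(-4) - 2(2) + 3(0) - 3(0) = -16 ✓
  (2) 0 = 4 × 0, remainder 0 ✓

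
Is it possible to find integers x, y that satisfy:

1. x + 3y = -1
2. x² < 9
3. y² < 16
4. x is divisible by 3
No

A contradictory subset is {x + 3y = -1, x is divisible by 3}. No integer assignment can satisfy these jointly:

  - x + 3y = -1: is a linear equation tying the variables together
  - x is divisible by 3: restricts x to multiples of 3

Modular obstruction: writing x = 3x', every remaining term of the linear equation is divisible by 3, so the left side is ≡ 0 (mod 3); but the right side -1 ≡ 2 (mod 3). No integers can satisfy it.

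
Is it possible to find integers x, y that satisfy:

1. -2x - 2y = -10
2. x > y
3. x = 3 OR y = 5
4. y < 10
Yes

Take x = 3, y = 2. Substituting into each constraint:
  (1) -2(3) - 2(2) = -10 ✓
  (2) 3 > 2 ✓
  (3) x = 3, target 3 ✓ (first branch holds)
  (4) 2 < 10 ✓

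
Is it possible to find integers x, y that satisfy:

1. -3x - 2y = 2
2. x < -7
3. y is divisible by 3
No

A contradictory subset is {-3x - 2y = 2, y is divisible by 3}. No integer assignment can satisfy these jointly:

  - -3x - 2y = 2: is a linear equation tying the variables together
  - y is divisible by 3: restricts y to multiples of 3

Modular obstruction: writing y = 3y', every remaining term of the linear equation is divisible by 3, so the left side is ≡ 0 (mod 3); but the right side 2 ≡ 2 (mod 3). No integers can satisfy it.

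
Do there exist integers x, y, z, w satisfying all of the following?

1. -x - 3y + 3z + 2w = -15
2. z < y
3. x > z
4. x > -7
Yes

Take x = 0, y = 0, z = -1, w = -6. Substituting into each constraint:
  (1) 0 - 3(0) + 3(-1) + 2(-6) = -15 ✓
  (2) -1 < 0 ✓
  (3) 0 > -1 ✓
  (4) 0 > -7 ✓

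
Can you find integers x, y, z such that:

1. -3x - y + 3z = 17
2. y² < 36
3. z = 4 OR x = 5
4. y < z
Yes

Take x = 5, y = -2, z = 10. Substituting into each constraint:
  (1) -3(5) + 2 + 3(10) = 17 ✓
  (2) y² = (-2)² = 4, and 4 < 36 ✓
  (3) x = 5, target 5 ✓ (second branch holds)
  (4) -2 < 10 ✓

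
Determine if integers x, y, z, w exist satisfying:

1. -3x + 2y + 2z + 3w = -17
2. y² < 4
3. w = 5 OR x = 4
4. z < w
Yes

Take x = 0, y = -1, z = -15, w = 5. Substituting into each constraint:
  (1) -3(0) + 2(-1) + 2(-15) + 3(5) = -17 ✓
  (2) y² = (-1)² = 1, and 1 < 4 ✓
  (3) w = 5, target 5 ✓ (first branch holds)
  (4) -15 < 5 ✓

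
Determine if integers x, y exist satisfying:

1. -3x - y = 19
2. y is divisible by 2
Yes

Take x = -7, y = 2. Substituting into each constraint:
  (1) -3(-7) + (-2) = 19 ✓
  (2) 2 = 2 × 1, remainder 0 ✓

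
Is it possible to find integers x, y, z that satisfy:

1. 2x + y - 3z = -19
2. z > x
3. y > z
Yes

Take x = -10, y = 1, z = 0. Substituting into each constraint:
  (1) 2(-10) + 1 - 3(0) = -19 ✓
  (2) 0 > -10 ✓
  (3) 1 > 0 ✓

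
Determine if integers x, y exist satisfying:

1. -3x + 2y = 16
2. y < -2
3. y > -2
No

A contradictory subset is {y < -2, y > -2}. No integer assignment can satisfy these jointly:

  - y < -2: bounds one variable relative to a constant
  - y > -2: bounds one variable relative to a constant

Direct contradiction: the bounds on y require y ≥ -1 and y ≤ -3 simultaneously, which is empty.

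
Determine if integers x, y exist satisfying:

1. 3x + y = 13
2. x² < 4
Yes

Take x = 0, y = 13. Substituting into each constraint:
  (1) 3(0) + 13 = 13 ✓
  (2) x² = (0)² = 0, and 0 < 4 ✓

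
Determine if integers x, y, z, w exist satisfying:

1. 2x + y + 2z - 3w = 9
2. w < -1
Yes

Take x = 0, y = 1, z = 1, w = -2. Substituting into each constraint:
  (1) 2(0) + 1 + 2(1) - 3(-2) = 9 ✓
  (2) -2 < -1 ✓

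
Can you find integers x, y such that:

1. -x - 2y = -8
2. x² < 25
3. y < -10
No

The full constraint system is jointly infeasible over the integers. Each constraint and what it forces:

  - -x - 2y = -8: is a linear equation tying the variables together
  - x² < 25: restricts x to |x| ≤ 4
  - y < -10: bounds one variable relative to a constant

Range argument: with x ∈ [-4, 4], y ∈ [−∞, -11], the left side of the equation is at least 18, but the right side is -8 < 18. No integer solution exists.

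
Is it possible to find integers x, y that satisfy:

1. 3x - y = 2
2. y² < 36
Yes

Take x = 1, y = 1. Substituting into each constraint:
  (1) 3(1) + (-1) = 2 ✓
  (2) y² = (1)² = 1, and 1 < 36 ✓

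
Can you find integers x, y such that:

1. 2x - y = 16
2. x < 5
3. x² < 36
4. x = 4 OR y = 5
Yes

Take x = 4, y = -8. Substituting into each constraint:
  (1) 2(4) + 8 = 16 ✓
  (2) 4 < 5 ✓
  (3) x² = (4)² = 16, and 16 < 36 ✓
  (4) x = 4, target 4 ✓ (first branch holds)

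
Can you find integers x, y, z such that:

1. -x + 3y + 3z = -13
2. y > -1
Yes

Take x = 1, y = 0, z = -4. Substituting into each constraint:
  (1) (-1) + 3(0) + 3(-4) = -13 ✓
  (2) 0 > -1 ✓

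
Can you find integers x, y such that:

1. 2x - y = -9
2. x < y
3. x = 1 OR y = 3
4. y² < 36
Yes

Take x = -3, y = 3. Substituting into each constraint:
  (1) 2(-3) + (-3) = -9 ✓
  (2) -3 < 3 ✓
  (3) y = 3, target 3 ✓ (second branch holds)
  (4) y² = (3)² = 9, and 9 < 36 ✓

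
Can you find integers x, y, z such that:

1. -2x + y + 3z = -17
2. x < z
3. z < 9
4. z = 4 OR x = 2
Yes

Take x = 3, y = -23, z = 4. Substituting into each constraint:
  (1) -2(3) + (-23) + 3(4) = -17 ✓
  (2) 3 < 4 ✓
  (3) 4 < 9 ✓
  (4) z = 4, target 4 ✓ (first branch holds)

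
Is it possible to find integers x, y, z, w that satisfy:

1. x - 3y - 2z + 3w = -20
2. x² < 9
Yes

Take x = 0, y = 0, z = 10, w = 0. Substituting into each constraint:
  (1) 0 - 3(0) - 2(10) + 3(0) = -20 ✓
  (2) x² = (0)² = 0, and 0 < 9 ✓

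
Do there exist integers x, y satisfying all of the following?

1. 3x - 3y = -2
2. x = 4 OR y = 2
No

Even the single constraint (3x - 3y = -2) is infeasible over the integers.

  - 3x - 3y = -2: every term on the left is divisible by 3, so the LHS ≡ 0 (mod 3), but the RHS -2 is not — no integer solution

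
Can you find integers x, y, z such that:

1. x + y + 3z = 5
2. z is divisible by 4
Yes

Take x = 0, y = 5, z = 0. Substituting into each constraint:
  (1) 0 + 5 + 3(0) = 5 ✓
  (2) 0 = 4 × 0, remainder 0 ✓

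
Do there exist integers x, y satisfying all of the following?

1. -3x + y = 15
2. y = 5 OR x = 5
Yes

Take x = 5, y = 30. Substituting into each constraint:
  (1) -3(5) + 30 = 15 ✓
  (2) x = 5, target 5 ✓ (second branch holds)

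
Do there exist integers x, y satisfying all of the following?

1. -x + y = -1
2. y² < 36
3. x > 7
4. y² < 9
No

A contradictory subset is {-x + y = -1, x > 7, y² < 9}. No integer assignment can satisfy these jointly:

  - -x + y = -1: is a linear equation tying the variables together
  - x > 7: bounds one variable relative to a constant
  - y² < 9: restricts y to |y| ≤ 2

Range argument: with x ∈ [8, ∞], y ∈ [-2, 2], the left side of the equation is at most -6, but the right side is -1 > -6. No integer solution exists.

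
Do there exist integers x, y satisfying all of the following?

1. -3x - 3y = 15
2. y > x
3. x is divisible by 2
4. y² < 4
Yes

Take x = -4, y = -1. Substituting into each constraint:
  (1) -3(-4) - 3(-1) = 15 ✓
  (2) -1 > -4 ✓
  (3) -4 = 2 × -2, remainder 0 ✓
  (4) y² = (-1)² = 1, and 1 < 4 ✓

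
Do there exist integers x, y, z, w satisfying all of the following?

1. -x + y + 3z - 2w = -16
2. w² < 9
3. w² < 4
Yes

Take x = 0, y = -16, z = 0, w = 0. Substituting into each constraint:
  (1) 0 + (-16) + 3(0) - 2(0) = -16 ✓
  (2) w² = (0)² = 0, and 0 < 9 ✓
  (3) w² = (0)² = 0, and 0 < 4 ✓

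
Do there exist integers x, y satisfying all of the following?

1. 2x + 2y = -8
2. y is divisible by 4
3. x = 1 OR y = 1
No

The full constraint system is jointly infeasible over the integers. Each constraint and what it forces:

  - 2x + 2y = -8: is a linear equation tying the variables together
  - y is divisible by 4: restricts y to multiples of 4
  - x = 1 OR y = 1: forces a choice: either x = 1 or y = 1

Split on the disjunction (x = 1 OR y = 1):
  • If x = 1: with x = 1, writing y = 4y', every remaining term of the linear equation is divisible by 8, so the left side is ≡ 0 (mod 8); but the right side -10 ≡ 6 (mod 8). No integers can satisfy it.
  • If y = 1: this contradicts the divisibility constraint — 1 is not a multiple of 4.
Both branches are infeasible, so the system has no integer solution.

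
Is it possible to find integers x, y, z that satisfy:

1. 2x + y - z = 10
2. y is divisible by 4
Yes

Take x = 5, y = 0, z = 0. Substituting into each constraint:
  (1) 2(5) + 0 + 0 = 10 ✓
  (2) 0 = 4 × 0, remainder 0 ✓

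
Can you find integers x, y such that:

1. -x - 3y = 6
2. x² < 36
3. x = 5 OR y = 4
No

The full constraint system is jointly infeasible over the integers. Each constraint and what it forces:

  - -x - 3y = 6: is a linear equation tying the variables together
  - x² < 36: restricts x to |x| ≤ 5
  - x = 5 OR y = 4: forces a choice: either x = 5 or y = 4

Split on the disjunction (x = 5 OR y = 4):
  • If x = 5: with x = 5, every remaining term of the linear equation is divisible by 3, so the left side is ≡ 0 (mod 3); but the right side 11 ≡ 2 (mod 3). No integers can satisfy it.
  • If y = 4: the equation forces x = -18, but x² < 36 requires |x| ≤ 5.
Both branches are infeasible, so the system has no integer solution.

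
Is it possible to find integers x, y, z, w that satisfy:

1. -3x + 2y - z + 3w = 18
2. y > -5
Yes

Take x = 0, y = 9, z = 0, w = 0. Substituting into each constraint:
  (1) -3(0) + 2(9) + 0 + 3(0) = 18 ✓
  (2) 9 > -5 ✓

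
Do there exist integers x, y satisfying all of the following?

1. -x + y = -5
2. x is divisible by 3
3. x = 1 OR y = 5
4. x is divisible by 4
No

The full constraint system is jointly infeasible over the integers. Each constraint and what it forces:

  - -x + y = -5: is a linear equation tying the variables together
  - x is divisible by 3: restricts x to multiples of 3
  - x = 1 OR y = 5: forces a choice: either x = 1 or y = 5
  - x is divisible by 4: restricts x to multiples of 4

Split on the disjunction (x = 1 OR y = 5):
  • If x = 1: this contradicts the divisibility constraint — 1 is not a multiple of 4.
  • If y = 5: with y = 5, writing x = 4x', every remaining term of the linear equation is divisible by 4, so the left side is ≡ 0 (mod 4); but the right side -10 ≡ 2 (mod 4). No integers can satisfy it.
Both branches are infeasible, so the system has no integer solution.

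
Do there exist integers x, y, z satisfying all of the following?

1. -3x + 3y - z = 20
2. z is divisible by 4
Yes

Take x = 1, y = -3, z = -32. Substituting into each constraint:
  (1) -3(1) + 3(-3) + 32 = 20 ✓
  (2) -32 = 4 × -8, remainder 0 ✓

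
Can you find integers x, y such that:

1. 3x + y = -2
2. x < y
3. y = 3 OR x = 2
No

The full constraint system is jointly infeasible over the integers. Each constraint and what it forces:

  - 3x + y = -2: is a linear equation tying the variables together
  - x < y: bounds one variable relative to another variable
  - y = 3 OR x = 2: forces a choice: either y = 3 or x = 2

Split on the disjunction (y = 3 OR x = 2):
  • If y = 3: with y = 3, every remaining term of the linear equation is divisible by 3, so the left side is ≡ 0 (mod 3); but the right side -5 ≡ 1 (mod 3). No integers can satisfy it.
  • If x = 2: the equation forces y = -8, giving (x, y) = (2, -8), which violates y > x.
Both branches are infeasible, so the system has no integer solution.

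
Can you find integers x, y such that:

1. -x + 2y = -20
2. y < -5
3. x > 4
Yes

Take x = 6, y = -7. Substituting into each constraint:
  (1) (-6) + 2(-7) = -20 ✓
  (2) -7 < -5 ✓
  (3) 6 > 4 ✓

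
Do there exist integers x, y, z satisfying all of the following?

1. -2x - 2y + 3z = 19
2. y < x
Yes

Take x = 1, y = 0, z = 7. Substituting into each constraint:
  (1) -2(1) - 2(0) + 3(7) = 19 ✓
  (2) 0 < 1 ✓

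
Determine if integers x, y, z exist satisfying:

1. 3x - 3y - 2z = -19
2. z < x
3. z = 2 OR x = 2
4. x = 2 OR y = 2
Yes

Take x = 2, y = 9, z = -1. Substituting into each constraint:
  (1) 3(2) - 3(9) - 2(-1) = -19 ✓
  (2) -1 < 2 ✓
  (3) x = 2, target 2 ✓ (second branch holds)
  (4) x = 2, target 2 ✓ (first branch holds)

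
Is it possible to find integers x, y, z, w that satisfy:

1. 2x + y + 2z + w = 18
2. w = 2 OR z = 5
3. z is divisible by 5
Yes

Take x = 4, y = 0, z = 5, w = 0. Substituting into each constraint:
  (1) 2(4) + 0 + 2(5) + 0 = 18 ✓
  (2) z = 5, target 5 ✓ (second branch holds)
  (3) 5 = 5 × 1, remainder 0 ✓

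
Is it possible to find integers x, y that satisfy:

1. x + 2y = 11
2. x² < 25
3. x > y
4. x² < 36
No

A contradictory subset is {x + 2y = 11, x² < 25, x > y}. No integer assignment can satisfy these jointly:

  - x + 2y = 11: is a linear equation tying the variables together
  - x² < 25: restricts x to |x| ≤ 4
  - x > y: bounds one variable relative to another variable

Propagating the comparison: y < x and x ≤ 4 give y ≤ 3. Range argument: with x ∈ [-4, 4], y ∈ [−∞, 3], the left side of the equation is at most 10, but the right side is 11 > 10. No integer solution exists.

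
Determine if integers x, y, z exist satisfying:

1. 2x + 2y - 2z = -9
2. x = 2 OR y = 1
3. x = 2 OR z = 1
No

Even the single constraint (2x + 2y - 2z = -9) is infeasible over the integers.

  - 2x + 2y - 2z = -9: every term on the left is divisible by 2, so the LHS ≡ 0 (mod 2), but the RHS -9 is not — no integer solution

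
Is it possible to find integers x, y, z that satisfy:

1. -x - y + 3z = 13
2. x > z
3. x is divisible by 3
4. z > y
Yes

Take x = 0, y = -16, z = -1. Substituting into each constraint:
  (1) 0 + 16 + 3(-1) = 13 ✓
  (2) 0 > -1 ✓
  (3) 0 = 3 × 0, remainder 0 ✓
  (4) -1 > -16 ✓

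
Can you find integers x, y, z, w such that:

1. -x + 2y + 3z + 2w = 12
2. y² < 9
Yes

Take x = 0, y = 0, z = 4, w = 0. Substituting into each constraint:
  (1) 0 + 2(0) + 3(4) + 2(0) = 12 ✓
  (2) y² = (0)² = 0, and 0 < 9 ✓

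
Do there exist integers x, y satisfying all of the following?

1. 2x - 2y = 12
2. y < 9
Yes

Take x = 0, y = -6. Substituting into each constraint:
  (1) 2(0) - 2(-6) = 12 ✓
  (2) -6 < 9 ✓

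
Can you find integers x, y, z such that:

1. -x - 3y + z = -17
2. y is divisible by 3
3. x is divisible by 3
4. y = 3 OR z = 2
Yes

Take x = 0, y = 3, z = -8. Substituting into each constraint:
  (1) 0 - 3(3) + (-8) = -17 ✓
  (2) 3 = 3 × 1, remainder 0 ✓
  (3) 0 = 3 × 0, remainder 0 ✓
  (4) y = 3, target 3 ✓ (first branch holds)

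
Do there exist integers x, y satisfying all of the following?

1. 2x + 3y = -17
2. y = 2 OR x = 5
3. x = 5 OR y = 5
Yes

Take x = 5, y = -9. Substituting into each constraint:
  (1) 2(5) + 3(-9) = -17 ✓
  (2) x = 5, target 5 ✓ (second branch holds)
  (3) x = 5, target 5 ✓ (first branch holds)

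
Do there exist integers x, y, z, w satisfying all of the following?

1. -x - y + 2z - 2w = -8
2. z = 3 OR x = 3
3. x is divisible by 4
Yes

Take x = 0, y = 0, z = 3, w = 7. Substituting into each constraint:
  (1) 0 + 0 + 2(3) - 2(7) = -8 ✓
  (2) z = 3, target 3 ✓ (first branch holds)
  (3) 0 = 4 × 0, remainder 0 ✓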